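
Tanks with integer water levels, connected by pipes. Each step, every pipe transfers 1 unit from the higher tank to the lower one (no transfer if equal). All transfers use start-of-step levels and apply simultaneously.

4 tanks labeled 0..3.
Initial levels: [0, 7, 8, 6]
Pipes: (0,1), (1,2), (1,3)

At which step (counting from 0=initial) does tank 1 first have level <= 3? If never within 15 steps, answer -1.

Answer: 6

Derivation:
Step 1: flows [1->0,2->1,1->3] -> levels [1 6 7 7]
Step 2: flows [1->0,2->1,3->1] -> levels [2 7 6 6]
Step 3: flows [1->0,1->2,1->3] -> levels [3 4 7 7]
Step 4: flows [1->0,2->1,3->1] -> levels [4 5 6 6]
Step 5: flows [1->0,2->1,3->1] -> levels [5 6 5 5]
Step 6: flows [1->0,1->2,1->3] -> levels [6 3 6 6]
Tank 1 first reaches <=3 at step 6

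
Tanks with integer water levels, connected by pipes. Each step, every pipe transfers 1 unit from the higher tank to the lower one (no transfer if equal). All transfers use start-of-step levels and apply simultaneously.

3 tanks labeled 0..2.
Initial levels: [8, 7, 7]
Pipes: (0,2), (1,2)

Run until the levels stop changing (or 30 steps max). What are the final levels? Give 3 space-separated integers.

Step 1: flows [0->2,1=2] -> levels [7 7 8]
Step 2: flows [2->0,2->1] -> levels [8 8 6]
Step 3: flows [0->2,1->2] -> levels [7 7 8]
  -> period-2 cycle: step 3 state = step 1 state; never stabilizes
  -> state at step 30: (30-1) mod 2 = 1, same as step 2 -> [8 8 6]

Answer: 8 8 6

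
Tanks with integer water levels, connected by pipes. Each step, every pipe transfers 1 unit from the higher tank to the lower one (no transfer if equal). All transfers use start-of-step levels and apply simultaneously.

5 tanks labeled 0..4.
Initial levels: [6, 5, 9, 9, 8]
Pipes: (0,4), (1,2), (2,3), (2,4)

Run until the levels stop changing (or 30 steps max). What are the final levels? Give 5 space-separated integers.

Answer: 8 7 9 7 6

Derivation:
Step 1: flows [4->0,2->1,2=3,2->4] -> levels [7 6 7 9 8]
Step 2: flows [4->0,2->1,3->2,4->2] -> levels [8 7 8 8 6]
Step 3: flows [0->4,2->1,2=3,2->4] -> levels [7 8 6 8 8]
Step 4: flows [4->0,1->2,3->2,4->2] -> levels [8 7 9 7 6]
Step 5: flows [0->4,2->1,2->3,2->4] -> levels [7 8 6 8 8]
  -> period-2 cycle: step 5 state = step 3 state; never stabilizes
  -> state at step 30: (30-3) mod 2 = 1, same as step 4 -> [8 7 9 7 6]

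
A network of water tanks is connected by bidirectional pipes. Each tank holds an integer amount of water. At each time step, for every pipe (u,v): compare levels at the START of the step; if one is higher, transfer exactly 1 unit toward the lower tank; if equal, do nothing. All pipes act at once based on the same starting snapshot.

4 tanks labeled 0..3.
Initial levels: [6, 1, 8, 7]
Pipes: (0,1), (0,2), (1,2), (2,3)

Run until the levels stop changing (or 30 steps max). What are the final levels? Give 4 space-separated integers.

Answer: 5 5 7 5

Derivation:
Step 1: flows [0->1,2->0,2->1,2->3] -> levels [6 3 5 8]
Step 2: flows [0->1,0->2,2->1,3->2] -> levels [4 5 6 7]
Step 3: flows [1->0,2->0,2->1,3->2] -> levels [6 5 5 6]
Step 4: flows [0->1,0->2,1=2,3->2] -> levels [4 6 7 5]
Step 5: flows [1->0,2->0,2->1,2->3] -> levels [6 6 4 6]
Step 6: flows [0=1,0->2,1->2,3->2] -> levels [5 5 7 5]
Step 7: flows [0=1,2->0,2->1,2->3] -> levels [6 6 4 6]
  -> period-2 cycle: step 7 state = step 5 state; never stabilizes
  -> state at step 30: (30-5) mod 2 = 1, same as step 6 -> [5 5 7 5]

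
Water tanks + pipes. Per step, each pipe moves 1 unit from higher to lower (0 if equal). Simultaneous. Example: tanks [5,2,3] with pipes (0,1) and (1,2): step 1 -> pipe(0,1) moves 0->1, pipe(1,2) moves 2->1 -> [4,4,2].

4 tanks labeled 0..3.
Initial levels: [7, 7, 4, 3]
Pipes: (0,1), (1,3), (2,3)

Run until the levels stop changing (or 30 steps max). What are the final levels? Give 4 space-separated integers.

Step 1: flows [0=1,1->3,2->3] -> levels [7 6 3 5]
Step 2: flows [0->1,1->3,3->2] -> levels [6 6 4 5]
Step 3: flows [0=1,1->3,3->2] -> levels [6 5 5 5]
Step 4: flows [0->1,1=3,2=3] -> levels [5 6 5 5]
Step 5: flows [1->0,1->3,2=3] -> levels [6 4 5 6]
Step 6: flows [0->1,3->1,3->2] -> levels [5 6 6 4]
Step 7: flows [1->0,1->3,2->3] -> levels [6 4 5 6]
  -> period-2 cycle: step 7 state = step 5 state; never stabilizes
  -> state at step 30: (30-5) mod 2 = 1, same as step 6 -> [5 6 6 4]

Answer: 5 6 6 4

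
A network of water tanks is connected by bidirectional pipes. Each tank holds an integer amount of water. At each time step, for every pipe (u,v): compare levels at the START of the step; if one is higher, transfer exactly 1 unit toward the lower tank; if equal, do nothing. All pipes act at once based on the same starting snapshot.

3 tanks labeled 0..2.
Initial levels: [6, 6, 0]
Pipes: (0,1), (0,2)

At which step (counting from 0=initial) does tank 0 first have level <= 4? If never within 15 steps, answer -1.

Step 1: flows [0=1,0->2] -> levels [5 6 1]
Step 2: flows [1->0,0->2] -> levels [5 5 2]
Step 3: flows [0=1,0->2] -> levels [4 5 3]
Tank 0 first reaches <=4 at step 3

Answer: 3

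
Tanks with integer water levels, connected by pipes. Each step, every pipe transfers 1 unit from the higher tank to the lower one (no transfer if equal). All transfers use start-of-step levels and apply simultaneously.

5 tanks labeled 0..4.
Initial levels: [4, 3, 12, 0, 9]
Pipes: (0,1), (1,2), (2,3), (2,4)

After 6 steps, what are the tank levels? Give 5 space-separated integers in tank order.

Answer: 5 7 4 6 6

Derivation:
Step 1: flows [0->1,2->1,2->3,2->4] -> levels [3 5 9 1 10]
Step 2: flows [1->0,2->1,2->3,4->2] -> levels [4 5 8 2 9]
Step 3: flows [1->0,2->1,2->3,4->2] -> levels [5 5 7 3 8]
Step 4: flows [0=1,2->1,2->3,4->2] -> levels [5 6 6 4 7]
Step 5: flows [1->0,1=2,2->3,4->2] -> levels [6 5 6 5 6]
Step 6: flows [0->1,2->1,2->3,2=4] -> levels [5 7 4 6 6]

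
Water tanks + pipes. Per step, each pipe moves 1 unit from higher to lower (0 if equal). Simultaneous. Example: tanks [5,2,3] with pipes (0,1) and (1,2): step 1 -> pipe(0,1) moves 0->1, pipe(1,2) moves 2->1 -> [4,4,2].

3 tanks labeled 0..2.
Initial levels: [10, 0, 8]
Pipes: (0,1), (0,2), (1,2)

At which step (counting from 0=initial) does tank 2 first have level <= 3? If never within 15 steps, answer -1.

Answer: -1

Derivation:
Step 1: flows [0->1,0->2,2->1] -> levels [8 2 8]
Step 2: flows [0->1,0=2,2->1] -> levels [7 4 7]
Step 3: flows [0->1,0=2,2->1] -> levels [6 6 6]
Step 4: flows [0=1,0=2,1=2] -> levels [6 6 6]
  -> stable; tank 2 stays at 6 > 3
Tank 2 never reaches <=3 within 15 steps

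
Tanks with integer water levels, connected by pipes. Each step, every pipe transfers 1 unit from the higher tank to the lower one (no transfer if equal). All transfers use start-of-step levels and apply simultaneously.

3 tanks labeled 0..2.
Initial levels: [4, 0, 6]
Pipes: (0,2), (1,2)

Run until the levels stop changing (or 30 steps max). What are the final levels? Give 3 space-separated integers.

Answer: 3 3 4

Derivation:
Step 1: flows [2->0,2->1] -> levels [5 1 4]
Step 2: flows [0->2,2->1] -> levels [4 2 4]
Step 3: flows [0=2,2->1] -> levels [4 3 3]
Step 4: flows [0->2,1=2] -> levels [3 3 4]
Step 5: flows [2->0,2->1] -> levels [4 4 2]
Step 6: flows [0->2,1->2] -> levels [3 3 4]
  -> period-2 cycle: step 6 state = step 4 state; never stabilizes
  -> state at step 30: (30-4) mod 2 = 0, same as step 4 -> [3 3 4]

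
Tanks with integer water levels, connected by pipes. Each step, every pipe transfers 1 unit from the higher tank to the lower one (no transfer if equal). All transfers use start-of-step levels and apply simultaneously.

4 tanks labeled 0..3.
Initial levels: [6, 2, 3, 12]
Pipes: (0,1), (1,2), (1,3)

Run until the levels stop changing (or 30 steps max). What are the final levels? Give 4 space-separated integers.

Step 1: flows [0->1,2->1,3->1] -> levels [5 5 2 11]
Step 2: flows [0=1,1->2,3->1] -> levels [5 5 3 10]
Step 3: flows [0=1,1->2,3->1] -> levels [5 5 4 9]
Step 4: flows [0=1,1->2,3->1] -> levels [5 5 5 8]
Step 5: flows [0=1,1=2,3->1] -> levels [5 6 5 7]
Step 6: flows [1->0,1->2,3->1] -> levels [6 5 6 6]
Step 7: flows [0->1,2->1,3->1] -> levels [5 8 5 5]
Step 8: flows [1->0,1->2,1->3] -> levels [6 5 6 6]
  -> period-2 cycle: step 8 state = step 6 state; never stabilizes
  -> state at step 30: (30-6) mod 2 = 0, same as step 6 -> [6 5 6 6]

Answer: 6 5 6 6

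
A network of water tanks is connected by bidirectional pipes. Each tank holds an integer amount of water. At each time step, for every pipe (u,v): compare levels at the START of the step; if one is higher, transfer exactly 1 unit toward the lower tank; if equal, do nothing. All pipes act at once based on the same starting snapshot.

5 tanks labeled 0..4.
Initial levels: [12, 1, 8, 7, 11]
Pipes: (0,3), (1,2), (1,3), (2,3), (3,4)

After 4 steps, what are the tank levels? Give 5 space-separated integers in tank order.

Answer: 8 7 8 8 8

Derivation:
Step 1: flows [0->3,2->1,3->1,2->3,4->3] -> levels [11 3 6 9 10]
Step 2: flows [0->3,2->1,3->1,3->2,4->3] -> levels [10 5 6 9 9]
Step 3: flows [0->3,2->1,3->1,3->2,3=4] -> levels [9 7 6 8 9]
Step 4: flows [0->3,1->2,3->1,3->2,4->3] -> levels [8 7 8 8 8]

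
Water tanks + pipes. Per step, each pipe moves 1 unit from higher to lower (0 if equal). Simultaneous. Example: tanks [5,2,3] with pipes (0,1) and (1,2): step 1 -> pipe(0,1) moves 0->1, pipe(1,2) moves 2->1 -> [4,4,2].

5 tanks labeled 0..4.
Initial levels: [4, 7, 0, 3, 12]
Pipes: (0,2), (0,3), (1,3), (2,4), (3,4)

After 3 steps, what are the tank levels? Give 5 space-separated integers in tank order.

Step 1: flows [0->2,0->3,1->3,4->2,4->3] -> levels [2 6 2 6 10]
Step 2: flows [0=2,3->0,1=3,4->2,4->3] -> levels [3 6 3 6 8]
Step 3: flows [0=2,3->0,1=3,4->2,4->3] -> levels [4 6 4 6 6]

Answer: 4 6 4 6 6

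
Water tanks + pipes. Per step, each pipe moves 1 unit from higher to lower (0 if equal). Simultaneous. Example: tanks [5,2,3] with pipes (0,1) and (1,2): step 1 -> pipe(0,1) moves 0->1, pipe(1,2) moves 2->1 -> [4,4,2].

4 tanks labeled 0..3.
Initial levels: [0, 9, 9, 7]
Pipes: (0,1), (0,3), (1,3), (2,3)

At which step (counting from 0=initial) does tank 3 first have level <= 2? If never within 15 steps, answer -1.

Answer: -1

Derivation:
Step 1: flows [1->0,3->0,1->3,2->3] -> levels [2 7 8 8]
Step 2: flows [1->0,3->0,3->1,2=3] -> levels [4 7 8 6]
Step 3: flows [1->0,3->0,1->3,2->3] -> levels [6 5 7 7]
Step 4: flows [0->1,3->0,3->1,2=3] -> levels [6 7 7 5]
Step 5: flows [1->0,0->3,1->3,2->3] -> levels [6 5 6 8]
Step 6: flows [0->1,3->0,3->1,3->2] -> levels [6 7 7 5]
  -> period-2 cycle (repeats step 4); tank 3 never drops to <=2
Tank 3 never reaches <=2 within 15 steps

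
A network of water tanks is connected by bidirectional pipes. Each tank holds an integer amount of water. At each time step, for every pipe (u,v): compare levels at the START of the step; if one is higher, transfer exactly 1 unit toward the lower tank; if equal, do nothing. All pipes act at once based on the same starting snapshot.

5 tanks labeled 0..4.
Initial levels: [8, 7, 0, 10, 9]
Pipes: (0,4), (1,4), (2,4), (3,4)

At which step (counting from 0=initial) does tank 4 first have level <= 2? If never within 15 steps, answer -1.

Step 1: flows [4->0,4->1,4->2,3->4] -> levels [9 8 1 9 7]
Step 2: flows [0->4,1->4,4->2,3->4] -> levels [8 7 2 8 9]
Step 3: flows [4->0,4->1,4->2,4->3] -> levels [9 8 3 9 5]
Step 4: flows [0->4,1->4,4->2,3->4] -> levels [8 7 4 8 7]
Step 5: flows [0->4,1=4,4->2,3->4] -> levels [7 7 5 7 8]
Step 6: flows [4->0,4->1,4->2,4->3] -> levels [8 8 6 8 4]
Step 7: flows [0->4,1->4,2->4,3->4] -> levels [7 7 5 7 8]
  -> period-2 cycle (repeats step 5); tank 4 never drops to <=2
Tank 4 never reaches <=2 within 15 steps

Answer: -1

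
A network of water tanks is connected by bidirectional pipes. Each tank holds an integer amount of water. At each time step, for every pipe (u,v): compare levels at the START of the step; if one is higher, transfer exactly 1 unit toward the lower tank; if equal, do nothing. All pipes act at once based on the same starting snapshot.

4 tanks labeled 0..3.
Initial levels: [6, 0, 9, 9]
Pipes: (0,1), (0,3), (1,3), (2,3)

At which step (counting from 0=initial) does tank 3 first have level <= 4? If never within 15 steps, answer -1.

Step 1: flows [0->1,3->0,3->1,2=3] -> levels [6 2 9 7]
Step 2: flows [0->1,3->0,3->1,2->3] -> levels [6 4 8 6]
Step 3: flows [0->1,0=3,3->1,2->3] -> levels [5 6 7 6]
Step 4: flows [1->0,3->0,1=3,2->3] -> levels [7 5 6 6]
Step 5: flows [0->1,0->3,3->1,2=3] -> levels [5 7 6 6]
Step 6: flows [1->0,3->0,1->3,2=3] -> levels [7 5 6 6]
  -> period-2 cycle (repeats step 4); tank 3 never drops to <=4
Tank 3 never reaches <=4 within 15 steps

Answer: -1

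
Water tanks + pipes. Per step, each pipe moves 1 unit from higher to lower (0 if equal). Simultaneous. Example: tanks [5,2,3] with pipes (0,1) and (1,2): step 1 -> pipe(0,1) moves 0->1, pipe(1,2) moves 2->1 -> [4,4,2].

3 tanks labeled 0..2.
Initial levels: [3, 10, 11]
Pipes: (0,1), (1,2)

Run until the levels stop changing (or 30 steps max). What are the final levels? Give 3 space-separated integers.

Answer: 8 8 8

Derivation:
Step 1: flows [1->0,2->1] -> levels [4 10 10]
Step 2: flows [1->0,1=2] -> levels [5 9 10]
Step 3: flows [1->0,2->1] -> levels [6 9 9]
Step 4: flows [1->0,1=2] -> levels [7 8 9]
Step 5: flows [1->0,2->1] -> levels [8 8 8]
Step 6: flows [0=1,1=2] -> levels [8 8 8]
  -> stable (no change)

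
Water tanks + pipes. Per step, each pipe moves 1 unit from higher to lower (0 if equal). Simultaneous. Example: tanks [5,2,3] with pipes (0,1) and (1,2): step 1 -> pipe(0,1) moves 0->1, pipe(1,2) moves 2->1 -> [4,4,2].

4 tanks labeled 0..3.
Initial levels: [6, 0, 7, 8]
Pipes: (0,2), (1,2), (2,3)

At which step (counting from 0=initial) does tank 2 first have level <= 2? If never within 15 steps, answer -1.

Step 1: flows [2->0,2->1,3->2] -> levels [7 1 6 7]
Step 2: flows [0->2,2->1,3->2] -> levels [6 2 7 6]
Step 3: flows [2->0,2->1,2->3] -> levels [7 3 4 7]
Step 4: flows [0->2,2->1,3->2] -> levels [6 4 5 6]
Step 5: flows [0->2,2->1,3->2] -> levels [5 5 6 5]
Step 6: flows [2->0,2->1,2->3] -> levels [6 6 3 6]
Step 7: flows [0->2,1->2,3->2] -> levels [5 5 6 5]
  -> period-2 cycle (repeats step 5); tank 2 never drops to <=2
Tank 2 never reaches <=2 within 15 steps

Answer: -1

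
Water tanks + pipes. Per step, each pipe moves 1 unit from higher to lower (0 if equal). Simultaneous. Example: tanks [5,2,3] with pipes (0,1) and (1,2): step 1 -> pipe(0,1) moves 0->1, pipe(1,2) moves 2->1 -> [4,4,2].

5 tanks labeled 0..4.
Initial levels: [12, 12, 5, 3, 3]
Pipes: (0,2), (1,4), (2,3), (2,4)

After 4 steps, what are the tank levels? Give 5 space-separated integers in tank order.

Step 1: flows [0->2,1->4,2->3,2->4] -> levels [11 11 4 4 5]
Step 2: flows [0->2,1->4,2=3,4->2] -> levels [10 10 6 4 5]
Step 3: flows [0->2,1->4,2->3,2->4] -> levels [9 9 5 5 7]
Step 4: flows [0->2,1->4,2=3,4->2] -> levels [8 8 7 5 7]

Answer: 8 8 7 5 7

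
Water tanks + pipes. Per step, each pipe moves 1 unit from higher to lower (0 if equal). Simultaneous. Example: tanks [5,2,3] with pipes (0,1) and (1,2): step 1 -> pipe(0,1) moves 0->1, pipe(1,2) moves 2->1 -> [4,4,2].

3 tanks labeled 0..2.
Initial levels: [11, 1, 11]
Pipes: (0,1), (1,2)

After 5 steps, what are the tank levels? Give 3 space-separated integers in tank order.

Answer: 8 7 8

Derivation:
Step 1: flows [0->1,2->1] -> levels [10 3 10]
Step 2: flows [0->1,2->1] -> levels [9 5 9]
Step 3: flows [0->1,2->1] -> levels [8 7 8]
Step 4: flows [0->1,2->1] -> levels [7 9 7]
Step 5: flows [1->0,1->2] -> levels [8 7 8]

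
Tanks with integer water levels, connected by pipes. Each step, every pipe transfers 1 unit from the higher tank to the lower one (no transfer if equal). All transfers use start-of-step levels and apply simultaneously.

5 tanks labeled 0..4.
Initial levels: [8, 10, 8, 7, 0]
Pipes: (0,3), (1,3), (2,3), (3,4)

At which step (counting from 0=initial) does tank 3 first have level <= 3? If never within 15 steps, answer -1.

Step 1: flows [0->3,1->3,2->3,3->4] -> levels [7 9 7 9 1]
Step 2: flows [3->0,1=3,3->2,3->4] -> levels [8 9 8 6 2]
Step 3: flows [0->3,1->3,2->3,3->4] -> levels [7 8 7 8 3]
Step 4: flows [3->0,1=3,3->2,3->4] -> levels [8 8 8 5 4]
Step 5: flows [0->3,1->3,2->3,3->4] -> levels [7 7 7 7 5]
Step 6: flows [0=3,1=3,2=3,3->4] -> levels [7 7 7 6 6]
Step 7: flows [0->3,1->3,2->3,3=4] -> levels [6 6 6 9 6]
Step 8: flows [3->0,3->1,3->2,3->4] -> levels [7 7 7 5 7]
Step 9: flows [0->3,1->3,2->3,4->3] -> levels [6 6 6 9 6]
  -> period-2 cycle (repeats step 7); tank 3 never drops to <=3
Tank 3 never reaches <=3 within 15 steps

Answer: -1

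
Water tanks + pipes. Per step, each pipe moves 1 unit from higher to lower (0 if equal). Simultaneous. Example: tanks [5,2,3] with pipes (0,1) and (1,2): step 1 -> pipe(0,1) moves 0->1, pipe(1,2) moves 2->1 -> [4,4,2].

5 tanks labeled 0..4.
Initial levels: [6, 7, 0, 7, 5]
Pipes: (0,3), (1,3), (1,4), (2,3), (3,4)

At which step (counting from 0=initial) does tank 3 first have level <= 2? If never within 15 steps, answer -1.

Answer: 5

Derivation:
Step 1: flows [3->0,1=3,1->4,3->2,3->4] -> levels [7 6 1 4 7]
Step 2: flows [0->3,1->3,4->1,3->2,4->3] -> levels [6 6 2 6 5]
Step 3: flows [0=3,1=3,1->4,3->2,3->4] -> levels [6 5 3 4 7]
Step 4: flows [0->3,1->3,4->1,3->2,4->3] -> levels [5 5 4 6 5]
Step 5: flows [3->0,3->1,1=4,3->2,3->4] -> levels [6 6 5 2 6]
Tank 3 first reaches <=2 at step 5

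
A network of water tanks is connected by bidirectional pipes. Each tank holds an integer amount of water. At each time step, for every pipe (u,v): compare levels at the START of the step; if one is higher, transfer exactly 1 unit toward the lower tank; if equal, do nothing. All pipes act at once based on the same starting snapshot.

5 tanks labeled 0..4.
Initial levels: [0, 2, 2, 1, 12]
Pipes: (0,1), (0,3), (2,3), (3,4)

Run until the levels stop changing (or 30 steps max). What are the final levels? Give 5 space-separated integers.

Answer: 2 3 3 5 4

Derivation:
Step 1: flows [1->0,3->0,2->3,4->3] -> levels [2 1 1 2 11]
Step 2: flows [0->1,0=3,3->2,4->3] -> levels [1 2 2 2 10]
Step 3: flows [1->0,3->0,2=3,4->3] -> levels [3 1 2 2 9]
Step 4: flows [0->1,0->3,2=3,4->3] -> levels [1 2 2 4 8]
Step 5: flows [1->0,3->0,3->2,4->3] -> levels [3 1 3 3 7]
Step 6: flows [0->1,0=3,2=3,4->3] -> levels [2 2 3 4 6]
Step 7: flows [0=1,3->0,3->2,4->3] -> levels [3 2 4 3 5]
Step 8: flows [0->1,0=3,2->3,4->3] -> levels [2 3 3 5 4]
Step 9: flows [1->0,3->0,3->2,3->4] -> levels [4 2 4 2 5]
Step 10: flows [0->1,0->3,2->3,4->3] -> levels [2 3 3 5 4]
  -> period-2 cycle: step 10 state = step 8 state; never stabilizes
  -> state at step 30: (30-8) mod 2 = 0, same as step 8 -> [2 3 3 5 4]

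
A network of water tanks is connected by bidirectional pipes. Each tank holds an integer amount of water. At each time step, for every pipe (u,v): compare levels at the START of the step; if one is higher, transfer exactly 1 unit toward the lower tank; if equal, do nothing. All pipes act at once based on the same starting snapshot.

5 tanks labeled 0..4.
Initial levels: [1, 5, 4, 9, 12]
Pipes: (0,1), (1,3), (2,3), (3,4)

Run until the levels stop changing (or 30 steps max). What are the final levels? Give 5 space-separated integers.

Answer: 6 5 6 8 6

Derivation:
Step 1: flows [1->0,3->1,3->2,4->3] -> levels [2 5 5 8 11]
Step 2: flows [1->0,3->1,3->2,4->3] -> levels [3 5 6 7 10]
Step 3: flows [1->0,3->1,3->2,4->3] -> levels [4 5 7 6 9]
Step 4: flows [1->0,3->1,2->3,4->3] -> levels [5 5 6 7 8]
Step 5: flows [0=1,3->1,3->2,4->3] -> levels [5 6 7 6 7]
Step 6: flows [1->0,1=3,2->3,4->3] -> levels [6 5 6 8 6]
Step 7: flows [0->1,3->1,3->2,3->4] -> levels [5 7 7 5 7]
Step 8: flows [1->0,1->3,2->3,4->3] -> levels [6 5 6 8 6]
  -> period-2 cycle: step 8 state = step 6 state; never stabilizes
  -> state at step 30: (30-6) mod 2 = 0, same as step 6 -> [6 5 6 8 6]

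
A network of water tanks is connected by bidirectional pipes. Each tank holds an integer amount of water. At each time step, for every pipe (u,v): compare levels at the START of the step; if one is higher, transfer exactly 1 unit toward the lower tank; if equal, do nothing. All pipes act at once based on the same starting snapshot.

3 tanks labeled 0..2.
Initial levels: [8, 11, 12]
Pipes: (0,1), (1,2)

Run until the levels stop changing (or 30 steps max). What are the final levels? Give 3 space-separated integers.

Answer: 11 9 11

Derivation:
Step 1: flows [1->0,2->1] -> levels [9 11 11]
Step 2: flows [1->0,1=2] -> levels [10 10 11]
Step 3: flows [0=1,2->1] -> levels [10 11 10]
Step 4: flows [1->0,1->2] -> levels [11 9 11]
Step 5: flows [0->1,2->1] -> levels [10 11 10]
  -> period-2 cycle: step 5 state = step 3 state; never stabilizes
  -> state at step 30: (30-3) mod 2 = 1, same as step 4 -> [11 9 11]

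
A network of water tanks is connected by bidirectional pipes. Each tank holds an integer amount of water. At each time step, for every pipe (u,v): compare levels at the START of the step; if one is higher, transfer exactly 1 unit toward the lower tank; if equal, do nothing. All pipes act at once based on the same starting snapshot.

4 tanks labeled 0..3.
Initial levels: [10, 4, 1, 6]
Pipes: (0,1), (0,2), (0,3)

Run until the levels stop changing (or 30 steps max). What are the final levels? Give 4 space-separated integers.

Step 1: flows [0->1,0->2,0->3] -> levels [7 5 2 7]
Step 2: flows [0->1,0->2,0=3] -> levels [5 6 3 7]
Step 3: flows [1->0,0->2,3->0] -> levels [6 5 4 6]
Step 4: flows [0->1,0->2,0=3] -> levels [4 6 5 6]
Step 5: flows [1->0,2->0,3->0] -> levels [7 5 4 5]
Step 6: flows [0->1,0->2,0->3] -> levels [4 6 5 6]
  -> period-2 cycle: step 6 state = step 4 state; never stabilizes
  -> state at step 30: (30-4) mod 2 = 0, same as step 4 -> [4 6 5 6]

Answer: 4 6 5 6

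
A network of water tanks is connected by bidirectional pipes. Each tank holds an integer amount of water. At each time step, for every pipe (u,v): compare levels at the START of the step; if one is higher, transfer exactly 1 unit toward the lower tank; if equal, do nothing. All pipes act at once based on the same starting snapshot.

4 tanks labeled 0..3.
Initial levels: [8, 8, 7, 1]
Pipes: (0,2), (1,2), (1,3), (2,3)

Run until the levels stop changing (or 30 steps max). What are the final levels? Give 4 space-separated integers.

Step 1: flows [0->2,1->2,1->3,2->3] -> levels [7 6 8 3]
Step 2: flows [2->0,2->1,1->3,2->3] -> levels [8 6 5 5]
Step 3: flows [0->2,1->2,1->3,2=3] -> levels [7 4 7 6]
Step 4: flows [0=2,2->1,3->1,2->3] -> levels [7 6 5 6]
Step 5: flows [0->2,1->2,1=3,3->2] -> levels [6 5 8 5]
Step 6: flows [2->0,2->1,1=3,2->3] -> levels [7 6 5 6]
  -> period-2 cycle: step 6 state = step 4 state; never stabilizes
  -> state at step 30: (30-4) mod 2 = 0, same as step 4 -> [7 6 5 6]

Answer: 7 6 5 6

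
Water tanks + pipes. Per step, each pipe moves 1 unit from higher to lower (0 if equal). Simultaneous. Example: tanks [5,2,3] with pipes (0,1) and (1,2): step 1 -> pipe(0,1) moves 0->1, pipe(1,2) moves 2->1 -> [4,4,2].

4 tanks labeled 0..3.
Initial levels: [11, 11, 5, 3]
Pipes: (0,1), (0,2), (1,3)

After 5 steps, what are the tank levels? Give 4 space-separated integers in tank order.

Answer: 7 8 8 7

Derivation:
Step 1: flows [0=1,0->2,1->3] -> levels [10 10 6 4]
Step 2: flows [0=1,0->2,1->3] -> levels [9 9 7 5]
Step 3: flows [0=1,0->2,1->3] -> levels [8 8 8 6]
Step 4: flows [0=1,0=2,1->3] -> levels [8 7 8 7]
Step 5: flows [0->1,0=2,1=3] -> levels [7 8 8 7]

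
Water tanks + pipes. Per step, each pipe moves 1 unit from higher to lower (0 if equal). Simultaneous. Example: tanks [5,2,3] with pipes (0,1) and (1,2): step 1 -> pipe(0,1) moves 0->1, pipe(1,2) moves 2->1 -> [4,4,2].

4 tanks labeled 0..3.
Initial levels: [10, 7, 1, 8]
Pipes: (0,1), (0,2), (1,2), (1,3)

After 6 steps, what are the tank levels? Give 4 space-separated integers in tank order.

Step 1: flows [0->1,0->2,1->2,3->1] -> levels [8 8 3 7]
Step 2: flows [0=1,0->2,1->2,1->3] -> levels [7 6 5 8]
Step 3: flows [0->1,0->2,1->2,3->1] -> levels [5 7 7 7]
Step 4: flows [1->0,2->0,1=2,1=3] -> levels [7 6 6 7]
Step 5: flows [0->1,0->2,1=2,3->1] -> levels [5 8 7 6]
Step 6: flows [1->0,2->0,1->2,1->3] -> levels [7 5 7 7]

Answer: 7 5 7 7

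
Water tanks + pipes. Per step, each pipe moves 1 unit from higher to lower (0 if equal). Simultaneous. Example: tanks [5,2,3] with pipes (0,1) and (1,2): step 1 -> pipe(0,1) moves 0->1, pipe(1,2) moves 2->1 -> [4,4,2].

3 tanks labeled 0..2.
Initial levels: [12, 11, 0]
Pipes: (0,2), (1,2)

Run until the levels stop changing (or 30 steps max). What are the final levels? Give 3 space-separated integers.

Step 1: flows [0->2,1->2] -> levels [11 10 2]
Step 2: flows [0->2,1->2] -> levels [10 9 4]
Step 3: flows [0->2,1->2] -> levels [9 8 6]
Step 4: flows [0->2,1->2] -> levels [8 7 8]
Step 5: flows [0=2,2->1] -> levels [8 8 7]
Step 6: flows [0->2,1->2] -> levels [7 7 9]
Step 7: flows [2->0,2->1] -> levels [8 8 7]
  -> period-2 cycle: step 7 state = step 5 state; never stabilizes
  -> state at step 30: (30-5) mod 2 = 1, same as step 6 -> [7 7 9]

Answer: 7 7 9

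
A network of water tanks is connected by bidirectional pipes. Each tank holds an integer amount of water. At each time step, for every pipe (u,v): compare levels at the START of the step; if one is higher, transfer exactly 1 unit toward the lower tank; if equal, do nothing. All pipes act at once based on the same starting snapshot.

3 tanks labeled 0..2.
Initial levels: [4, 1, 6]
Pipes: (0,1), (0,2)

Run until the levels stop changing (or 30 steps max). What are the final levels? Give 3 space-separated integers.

Step 1: flows [0->1,2->0] -> levels [4 2 5]
Step 2: flows [0->1,2->0] -> levels [4 3 4]
Step 3: flows [0->1,0=2] -> levels [3 4 4]
Step 4: flows [1->0,2->0] -> levels [5 3 3]
Step 5: flows [0->1,0->2] -> levels [3 4 4]
  -> period-2 cycle: step 5 state = step 3 state; never stabilizes
  -> state at step 30: (30-3) mod 2 = 1, same as step 4 -> [5 3 3]

Answer: 5 3 3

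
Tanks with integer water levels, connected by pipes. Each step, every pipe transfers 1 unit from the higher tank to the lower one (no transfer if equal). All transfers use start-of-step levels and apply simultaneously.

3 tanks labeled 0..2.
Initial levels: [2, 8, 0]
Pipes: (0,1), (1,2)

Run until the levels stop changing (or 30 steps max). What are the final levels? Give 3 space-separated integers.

Step 1: flows [1->0,1->2] -> levels [3 6 1]
Step 2: flows [1->0,1->2] -> levels [4 4 2]
Step 3: flows [0=1,1->2] -> levels [4 3 3]
Step 4: flows [0->1,1=2] -> levels [3 4 3]
Step 5: flows [1->0,1->2] -> levels [4 2 4]
Step 6: flows [0->1,2->1] -> levels [3 4 3]
  -> period-2 cycle: step 6 state = step 4 state; never stabilizes
  -> state at step 30: (30-4) mod 2 = 0, same as step 4 -> [3 4 3]

Answer: 3 4 3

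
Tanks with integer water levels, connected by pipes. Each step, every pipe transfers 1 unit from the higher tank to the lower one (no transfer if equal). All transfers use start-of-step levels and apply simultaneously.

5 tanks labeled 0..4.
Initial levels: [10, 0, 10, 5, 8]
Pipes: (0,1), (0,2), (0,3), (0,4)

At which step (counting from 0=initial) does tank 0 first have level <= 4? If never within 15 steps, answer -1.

Answer: -1

Derivation:
Step 1: flows [0->1,0=2,0->3,0->4] -> levels [7 1 10 6 9]
Step 2: flows [0->1,2->0,0->3,4->0] -> levels [7 2 9 7 8]
Step 3: flows [0->1,2->0,0=3,4->0] -> levels [8 3 8 7 7]
Step 4: flows [0->1,0=2,0->3,0->4] -> levels [5 4 8 8 8]
Step 5: flows [0->1,2->0,3->0,4->0] -> levels [7 5 7 7 7]
Step 6: flows [0->1,0=2,0=3,0=4] -> levels [6 6 7 7 7]
Step 7: flows [0=1,2->0,3->0,4->0] -> levels [9 6 6 6 6]
Step 8: flows [0->1,0->2,0->3,0->4] -> levels [5 7 7 7 7]
Step 9: flows [1->0,2->0,3->0,4->0] -> levels [9 6 6 6 6]
  -> period-2 cycle (repeats step 7); tank 0 never drops to <=4
Tank 0 never reaches <=4 within 15 steps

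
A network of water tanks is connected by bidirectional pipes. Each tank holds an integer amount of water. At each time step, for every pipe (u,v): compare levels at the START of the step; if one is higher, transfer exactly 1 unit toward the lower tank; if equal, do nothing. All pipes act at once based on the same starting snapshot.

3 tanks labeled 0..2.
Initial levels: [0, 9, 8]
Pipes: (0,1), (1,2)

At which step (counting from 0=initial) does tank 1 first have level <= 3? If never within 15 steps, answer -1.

Answer: -1

Derivation:
Step 1: flows [1->0,1->2] -> levels [1 7 9]
Step 2: flows [1->0,2->1] -> levels [2 7 8]
Step 3: flows [1->0,2->1] -> levels [3 7 7]
Step 4: flows [1->0,1=2] -> levels [4 6 7]
Step 5: flows [1->0,2->1] -> levels [5 6 6]
Step 6: flows [1->0,1=2] -> levels [6 5 6]
Step 7: flows [0->1,2->1] -> levels [5 7 5]
Step 8: flows [1->0,1->2] -> levels [6 5 6]
  -> period-2 cycle (repeats step 6); tank 1 never drops to <=3
Tank 1 never reaches <=3 within 15 steps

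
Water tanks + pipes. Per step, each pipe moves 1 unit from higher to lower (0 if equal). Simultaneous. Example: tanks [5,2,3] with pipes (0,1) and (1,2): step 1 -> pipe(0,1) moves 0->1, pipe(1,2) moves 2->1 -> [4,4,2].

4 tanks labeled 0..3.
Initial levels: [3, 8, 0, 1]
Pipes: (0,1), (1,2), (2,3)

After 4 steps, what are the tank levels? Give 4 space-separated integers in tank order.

Answer: 4 3 3 2

Derivation:
Step 1: flows [1->0,1->2,3->2] -> levels [4 6 2 0]
Step 2: flows [1->0,1->2,2->3] -> levels [5 4 2 1]
Step 3: flows [0->1,1->2,2->3] -> levels [4 4 2 2]
Step 4: flows [0=1,1->2,2=3] -> levels [4 3 3 2]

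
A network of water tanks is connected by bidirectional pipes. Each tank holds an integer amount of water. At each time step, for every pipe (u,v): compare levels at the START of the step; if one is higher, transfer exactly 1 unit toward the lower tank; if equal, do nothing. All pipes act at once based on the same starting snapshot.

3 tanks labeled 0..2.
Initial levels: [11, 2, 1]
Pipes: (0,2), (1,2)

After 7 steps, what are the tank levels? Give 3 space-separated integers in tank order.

Answer: 5 5 4

Derivation:
Step 1: flows [0->2,1->2] -> levels [10 1 3]
Step 2: flows [0->2,2->1] -> levels [9 2 3]
Step 3: flows [0->2,2->1] -> levels [8 3 3]
Step 4: flows [0->2,1=2] -> levels [7 3 4]
Step 5: flows [0->2,2->1] -> levels [6 4 4]
Step 6: flows [0->2,1=2] -> levels [5 4 5]
Step 7: flows [0=2,2->1] -> levels [5 5 4]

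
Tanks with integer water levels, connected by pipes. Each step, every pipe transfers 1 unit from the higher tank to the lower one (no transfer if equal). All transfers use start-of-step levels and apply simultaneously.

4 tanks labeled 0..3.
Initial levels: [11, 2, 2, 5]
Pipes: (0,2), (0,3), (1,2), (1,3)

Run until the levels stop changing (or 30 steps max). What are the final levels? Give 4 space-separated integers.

Step 1: flows [0->2,0->3,1=2,3->1] -> levels [9 3 3 5]
Step 2: flows [0->2,0->3,1=2,3->1] -> levels [7 4 4 5]
Step 3: flows [0->2,0->3,1=2,3->1] -> levels [5 5 5 5]
Step 4: flows [0=2,0=3,1=2,1=3] -> levels [5 5 5 5]
  -> stable (no change)

Answer: 5 5 5 5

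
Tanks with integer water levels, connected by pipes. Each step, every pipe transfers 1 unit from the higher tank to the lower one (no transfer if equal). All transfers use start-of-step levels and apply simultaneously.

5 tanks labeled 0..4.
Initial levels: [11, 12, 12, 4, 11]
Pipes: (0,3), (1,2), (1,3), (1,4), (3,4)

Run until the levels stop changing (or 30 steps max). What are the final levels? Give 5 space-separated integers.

Answer: 9 11 10 11 9

Derivation:
Step 1: flows [0->3,1=2,1->3,1->4,4->3] -> levels [10 10 12 7 11]
Step 2: flows [0->3,2->1,1->3,4->1,4->3] -> levels [9 11 11 10 9]
Step 3: flows [3->0,1=2,1->3,1->4,3->4] -> levels [10 9 11 9 11]
Step 4: flows [0->3,2->1,1=3,4->1,4->3] -> levels [9 11 10 11 9]
Step 5: flows [3->0,1->2,1=3,1->4,3->4] -> levels [10 9 11 9 11]
  -> period-2 cycle: step 5 state = step 3 state; never stabilizes
  -> state at step 30: (30-3) mod 2 = 1, same as step 4 -> [9 11 10 11 9]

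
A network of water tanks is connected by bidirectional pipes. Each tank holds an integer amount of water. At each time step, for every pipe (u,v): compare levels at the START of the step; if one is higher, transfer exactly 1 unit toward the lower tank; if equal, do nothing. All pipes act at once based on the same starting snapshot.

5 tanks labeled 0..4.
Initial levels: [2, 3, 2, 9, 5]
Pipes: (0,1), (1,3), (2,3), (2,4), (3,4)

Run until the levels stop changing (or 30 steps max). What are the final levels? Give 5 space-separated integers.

Answer: 3 4 6 3 5

Derivation:
Step 1: flows [1->0,3->1,3->2,4->2,3->4] -> levels [3 3 4 6 5]
Step 2: flows [0=1,3->1,3->2,4->2,3->4] -> levels [3 4 6 3 5]
Step 3: flows [1->0,1->3,2->3,2->4,4->3] -> levels [4 2 4 6 5]
Step 4: flows [0->1,3->1,3->2,4->2,3->4] -> levels [3 4 6 3 5]
  -> period-2 cycle: step 4 state = step 2 state; never stabilizes
  -> state at step 30: (30-2) mod 2 = 0, same as step 2 -> [3 4 6 3 5]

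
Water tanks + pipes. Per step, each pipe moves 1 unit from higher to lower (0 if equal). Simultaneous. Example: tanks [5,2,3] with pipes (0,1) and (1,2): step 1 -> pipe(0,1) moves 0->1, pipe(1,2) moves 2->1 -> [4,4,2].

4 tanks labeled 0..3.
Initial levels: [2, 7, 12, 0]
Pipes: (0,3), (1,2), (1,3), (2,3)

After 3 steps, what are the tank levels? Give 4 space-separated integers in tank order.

Answer: 3 7 6 5

Derivation:
Step 1: flows [0->3,2->1,1->3,2->3] -> levels [1 7 10 3]
Step 2: flows [3->0,2->1,1->3,2->3] -> levels [2 7 8 4]
Step 3: flows [3->0,2->1,1->3,2->3] -> levels [3 7 6 5]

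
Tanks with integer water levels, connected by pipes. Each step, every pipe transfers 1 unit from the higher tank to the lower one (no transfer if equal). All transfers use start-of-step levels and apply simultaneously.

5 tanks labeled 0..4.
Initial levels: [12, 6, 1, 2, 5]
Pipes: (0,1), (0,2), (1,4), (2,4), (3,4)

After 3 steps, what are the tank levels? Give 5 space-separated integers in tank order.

Step 1: flows [0->1,0->2,1->4,4->2,4->3] -> levels [10 6 3 3 4]
Step 2: flows [0->1,0->2,1->4,4->2,4->3] -> levels [8 6 5 4 3]
Step 3: flows [0->1,0->2,1->4,2->4,3->4] -> levels [6 6 5 3 6]

Answer: 6 6 5 3 6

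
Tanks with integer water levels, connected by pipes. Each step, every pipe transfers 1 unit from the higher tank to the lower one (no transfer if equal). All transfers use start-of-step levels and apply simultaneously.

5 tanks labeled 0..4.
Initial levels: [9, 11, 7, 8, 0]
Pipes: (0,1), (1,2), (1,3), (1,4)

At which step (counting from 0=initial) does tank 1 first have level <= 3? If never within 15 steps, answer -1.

Answer: -1

Derivation:
Step 1: flows [1->0,1->2,1->3,1->4] -> levels [10 7 8 9 1]
Step 2: flows [0->1,2->1,3->1,1->4] -> levels [9 9 7 8 2]
Step 3: flows [0=1,1->2,1->3,1->4] -> levels [9 6 8 9 3]
Step 4: flows [0->1,2->1,3->1,1->4] -> levels [8 8 7 8 4]
Step 5: flows [0=1,1->2,1=3,1->4] -> levels [8 6 8 8 5]
Step 6: flows [0->1,2->1,3->1,1->4] -> levels [7 8 7 7 6]
Step 7: flows [1->0,1->2,1->3,1->4] -> levels [8 4 8 8 7]
Step 8: flows [0->1,2->1,3->1,4->1] -> levels [7 8 7 7 6]
  -> period-2 cycle (repeats step 6); tank 1 never drops to <=3
Tank 1 never reaches <=3 within 15 steps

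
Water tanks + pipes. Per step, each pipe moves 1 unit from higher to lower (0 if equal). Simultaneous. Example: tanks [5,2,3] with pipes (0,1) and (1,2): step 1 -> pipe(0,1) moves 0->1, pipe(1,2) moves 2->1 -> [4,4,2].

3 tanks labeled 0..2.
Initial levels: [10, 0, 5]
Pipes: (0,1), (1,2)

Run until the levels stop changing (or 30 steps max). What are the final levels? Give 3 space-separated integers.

Answer: 5 5 5

Derivation:
Step 1: flows [0->1,2->1] -> levels [9 2 4]
Step 2: flows [0->1,2->1] -> levels [8 4 3]
Step 3: flows [0->1,1->2] -> levels [7 4 4]
Step 4: flows [0->1,1=2] -> levels [6 5 4]
Step 5: flows [0->1,1->2] -> levels [5 5 5]
Step 6: flows [0=1,1=2] -> levels [5 5 5]
  -> stable (no change)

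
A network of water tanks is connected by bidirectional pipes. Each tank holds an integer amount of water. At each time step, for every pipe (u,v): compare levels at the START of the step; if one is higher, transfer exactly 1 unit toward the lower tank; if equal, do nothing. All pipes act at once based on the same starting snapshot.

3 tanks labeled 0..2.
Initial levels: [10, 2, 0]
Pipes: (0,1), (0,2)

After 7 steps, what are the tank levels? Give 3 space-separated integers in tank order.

Step 1: flows [0->1,0->2] -> levels [8 3 1]
Step 2: flows [0->1,0->2] -> levels [6 4 2]
Step 3: flows [0->1,0->2] -> levels [4 5 3]
Step 4: flows [1->0,0->2] -> levels [4 4 4]
Step 5: flows [0=1,0=2] -> levels [4 4 4]
  -> stable; steps 6..7 unchanged -> [4 4 4]

Answer: 4 4 4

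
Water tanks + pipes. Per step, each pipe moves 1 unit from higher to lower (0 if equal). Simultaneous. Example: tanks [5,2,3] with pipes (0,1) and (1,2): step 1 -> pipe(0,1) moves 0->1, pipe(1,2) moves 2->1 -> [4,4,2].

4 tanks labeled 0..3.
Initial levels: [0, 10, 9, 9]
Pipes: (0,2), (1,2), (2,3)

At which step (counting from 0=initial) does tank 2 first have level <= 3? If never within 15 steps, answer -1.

Step 1: flows [2->0,1->2,2=3] -> levels [1 9 9 9]
Step 2: flows [2->0,1=2,2=3] -> levels [2 9 8 9]
Step 3: flows [2->0,1->2,3->2] -> levels [3 8 9 8]
Step 4: flows [2->0,2->1,2->3] -> levels [4 9 6 9]
Step 5: flows [2->0,1->2,3->2] -> levels [5 8 7 8]
Step 6: flows [2->0,1->2,3->2] -> levels [6 7 8 7]
Step 7: flows [2->0,2->1,2->3] -> levels [7 8 5 8]
Step 8: flows [0->2,1->2,3->2] -> levels [6 7 8 7]
  -> period-2 cycle (repeats step 6); tank 2 never drops to <=3
Tank 2 never reaches <=3 within 15 steps

Answer: -1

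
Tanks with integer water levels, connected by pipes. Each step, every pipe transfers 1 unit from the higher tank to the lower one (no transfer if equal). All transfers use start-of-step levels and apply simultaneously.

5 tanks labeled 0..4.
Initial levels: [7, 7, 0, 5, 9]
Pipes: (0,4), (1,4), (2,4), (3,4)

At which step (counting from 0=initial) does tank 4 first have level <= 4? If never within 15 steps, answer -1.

Answer: 5

Derivation:
Step 1: flows [4->0,4->1,4->2,4->3] -> levels [8 8 1 6 5]
Step 2: flows [0->4,1->4,4->2,3->4] -> levels [7 7 2 5 7]
Step 3: flows [0=4,1=4,4->2,4->3] -> levels [7 7 3 6 5]
Step 4: flows [0->4,1->4,4->2,3->4] -> levels [6 6 4 5 7]
Step 5: flows [4->0,4->1,4->2,4->3] -> levels [7 7 5 6 3]
Tank 4 first reaches <=4 at step 5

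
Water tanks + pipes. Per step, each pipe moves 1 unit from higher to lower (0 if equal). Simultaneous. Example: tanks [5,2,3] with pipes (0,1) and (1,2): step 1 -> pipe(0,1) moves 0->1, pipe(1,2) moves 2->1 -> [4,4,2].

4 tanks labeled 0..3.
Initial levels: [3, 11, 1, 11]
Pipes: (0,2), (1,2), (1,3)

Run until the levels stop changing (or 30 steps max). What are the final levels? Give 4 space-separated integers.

Answer: 7 8 5 6

Derivation:
Step 1: flows [0->2,1->2,1=3] -> levels [2 10 3 11]
Step 2: flows [2->0,1->2,3->1] -> levels [3 10 3 10]
Step 3: flows [0=2,1->2,1=3] -> levels [3 9 4 10]
Step 4: flows [2->0,1->2,3->1] -> levels [4 9 4 9]
Step 5: flows [0=2,1->2,1=3] -> levels [4 8 5 9]
Step 6: flows [2->0,1->2,3->1] -> levels [5 8 5 8]
Step 7: flows [0=2,1->2,1=3] -> levels [5 7 6 8]
Step 8: flows [2->0,1->2,3->1] -> levels [6 7 6 7]
Step 9: flows [0=2,1->2,1=3] -> levels [6 6 7 7]
Step 10: flows [2->0,2->1,3->1] -> levels [7 8 5 6]
Step 11: flows [0->2,1->2,1->3] -> levels [6 6 7 7]
  -> period-2 cycle: step 11 state = step 9 state; never stabilizes
  -> state at step 30: (30-9) mod 2 = 1, same as step 10 -> [7 8 5 6]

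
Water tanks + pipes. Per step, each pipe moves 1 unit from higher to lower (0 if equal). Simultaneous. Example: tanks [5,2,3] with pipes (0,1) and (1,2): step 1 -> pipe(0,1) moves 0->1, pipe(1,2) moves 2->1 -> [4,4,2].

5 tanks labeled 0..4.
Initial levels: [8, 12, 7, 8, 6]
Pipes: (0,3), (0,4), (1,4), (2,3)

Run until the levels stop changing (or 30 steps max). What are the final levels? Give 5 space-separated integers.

Step 1: flows [0=3,0->4,1->4,3->2] -> levels [7 11 8 7 8]
Step 2: flows [0=3,4->0,1->4,2->3] -> levels [8 10 7 8 8]
Step 3: flows [0=3,0=4,1->4,3->2] -> levels [8 9 8 7 9]
Step 4: flows [0->3,4->0,1=4,2->3] -> levels [8 9 7 9 8]
Step 5: flows [3->0,0=4,1->4,3->2] -> levels [9 8 8 7 9]
Step 6: flows [0->3,0=4,4->1,2->3] -> levels [8 9 7 9 8]
  -> period-2 cycle: step 6 state = step 4 state; never stabilizes
  -> state at step 30: (30-4) mod 2 = 0, same as step 4 -> [8 9 7 9 8]

Answer: 8 9 7 9 8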